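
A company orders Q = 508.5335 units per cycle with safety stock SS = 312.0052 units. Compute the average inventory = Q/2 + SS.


Q/2 = 254.2668
Avg = 254.2668 + 312.0052 = 566.2720

566.2720 units


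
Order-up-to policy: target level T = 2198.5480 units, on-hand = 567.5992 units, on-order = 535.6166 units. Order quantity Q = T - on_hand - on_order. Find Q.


Inventory position = OH + OO = 567.5992 + 535.6166 = 1103.2158
Q = 2198.5480 - 1103.2158 = 1095.3322

1095.3322 units


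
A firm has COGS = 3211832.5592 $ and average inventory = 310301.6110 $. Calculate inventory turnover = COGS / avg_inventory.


Turnover = 3211832.5592 / 310301.6110 = 10.3507

10.3507


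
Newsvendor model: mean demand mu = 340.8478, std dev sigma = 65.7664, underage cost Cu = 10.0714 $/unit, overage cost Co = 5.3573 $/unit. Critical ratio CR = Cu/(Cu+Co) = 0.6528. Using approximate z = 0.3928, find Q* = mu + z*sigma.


CR = Cu/(Cu+Co) = 10.0714/(10.0714+5.3573) = 0.6528
z = 0.3928
Q* = 340.8478 + 0.3928 * 65.7664 = 366.6808

366.6808 units


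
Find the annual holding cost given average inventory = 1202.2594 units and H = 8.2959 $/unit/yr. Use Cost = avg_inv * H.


Cost = 1202.2594 * 8.2959 = 9973.8238

9973.8238 $/yr


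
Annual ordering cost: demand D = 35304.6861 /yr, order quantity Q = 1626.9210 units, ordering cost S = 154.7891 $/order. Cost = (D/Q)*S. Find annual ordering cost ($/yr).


Number of orders = D/Q = 21.7003
Cost = 21.7003 * 154.7891 = 3358.9711

3358.9711 $/yr


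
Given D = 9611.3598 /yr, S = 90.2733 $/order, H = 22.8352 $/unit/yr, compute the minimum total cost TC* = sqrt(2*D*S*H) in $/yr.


2*D*S*H = 39625884.4998
TC* = sqrt(39625884.4998) = 6294.9094

6294.9094 $/yr


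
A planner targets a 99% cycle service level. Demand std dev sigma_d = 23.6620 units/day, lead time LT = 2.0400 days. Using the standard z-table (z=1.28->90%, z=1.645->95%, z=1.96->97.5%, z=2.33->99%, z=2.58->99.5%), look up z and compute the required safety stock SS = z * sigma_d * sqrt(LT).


From the table, SL = 99% corresponds to z = 2.33
sqrt(LT) = sqrt(2.0400) = 1.4283
SS = 2.33 * 23.6620 * 1.4283 = 78.7449

78.7449 units


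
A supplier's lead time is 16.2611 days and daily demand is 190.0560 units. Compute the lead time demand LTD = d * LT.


LTD = 190.0560 * 16.2611 = 3090.5196

3090.5196 units


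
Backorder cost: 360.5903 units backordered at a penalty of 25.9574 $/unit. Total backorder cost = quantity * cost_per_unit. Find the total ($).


Total = 360.5903 * 25.9574 = 9359.9867

9359.9867 $


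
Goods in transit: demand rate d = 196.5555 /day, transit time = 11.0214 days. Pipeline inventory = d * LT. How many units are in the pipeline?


Pipeline = 196.5555 * 11.0214 = 2166.3168

2166.3168 units


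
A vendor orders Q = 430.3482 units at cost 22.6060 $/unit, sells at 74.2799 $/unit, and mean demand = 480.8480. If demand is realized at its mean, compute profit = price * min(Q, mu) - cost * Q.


Sales at mu = min(430.3482, 480.8480) = 430.3482
Revenue = 74.2799 * 430.3482 = 31966.2213
Total cost = 22.6060 * 430.3482 = 9728.4514
Profit = 31966.2213 - 9728.4514 = 22237.7699

22237.7699 $


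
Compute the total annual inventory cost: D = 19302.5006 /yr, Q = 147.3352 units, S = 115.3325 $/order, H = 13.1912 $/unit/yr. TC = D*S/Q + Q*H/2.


Ordering cost = D*S/Q = 15109.8017
Holding cost = Q*H/2 = 971.7640
TC = 15109.8017 + 971.7640 = 16081.5657

16081.5657 $/yr


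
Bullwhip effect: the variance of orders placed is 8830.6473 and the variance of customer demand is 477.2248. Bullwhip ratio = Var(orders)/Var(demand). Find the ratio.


BW = 8830.6473 / 477.2248 = 18.5042

18.5042


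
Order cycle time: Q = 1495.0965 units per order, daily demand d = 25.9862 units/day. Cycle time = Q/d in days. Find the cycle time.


Cycle = 1495.0965 / 25.9862 = 57.5342

57.5342 days


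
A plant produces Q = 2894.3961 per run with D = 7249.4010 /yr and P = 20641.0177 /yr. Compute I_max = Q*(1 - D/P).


D/P = 0.3512
1 - D/P = 0.6488
I_max = 2894.3961 * 0.6488 = 1877.8455

1877.8455 units


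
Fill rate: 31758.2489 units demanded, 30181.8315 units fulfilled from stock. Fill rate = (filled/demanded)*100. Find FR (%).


FR = 30181.8315 / 31758.2489 * 100 = 95.0362

95.0362%


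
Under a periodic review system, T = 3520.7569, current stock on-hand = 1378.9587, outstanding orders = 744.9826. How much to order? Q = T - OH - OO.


Inventory position = OH + OO = 1378.9587 + 744.9826 = 2123.9413
Q = 3520.7569 - 2123.9413 = 1396.8156

1396.8156 units


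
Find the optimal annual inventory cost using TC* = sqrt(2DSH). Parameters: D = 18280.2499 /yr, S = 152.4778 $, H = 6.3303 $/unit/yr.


2*D*S*H = 35289299.1680
TC* = sqrt(35289299.1680) = 5940.4797

5940.4797 $/yr


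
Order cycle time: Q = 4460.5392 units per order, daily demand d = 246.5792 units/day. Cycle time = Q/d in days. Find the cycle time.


Cycle = 4460.5392 / 246.5792 = 18.0897

18.0897 days


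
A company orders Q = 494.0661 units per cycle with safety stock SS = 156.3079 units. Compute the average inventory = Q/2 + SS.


Q/2 = 247.0331
Avg = 247.0331 + 156.3079 = 403.3410

403.3410 units


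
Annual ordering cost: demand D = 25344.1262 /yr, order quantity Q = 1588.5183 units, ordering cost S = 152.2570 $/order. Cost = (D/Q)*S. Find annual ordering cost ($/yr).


Number of orders = D/Q = 15.9546
Cost = 15.9546 * 152.2570 = 2429.1949

2429.1949 $/yr


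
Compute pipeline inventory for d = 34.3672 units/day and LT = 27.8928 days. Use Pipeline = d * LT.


Pipeline = 34.3672 * 27.8928 = 958.5974

958.5974 units


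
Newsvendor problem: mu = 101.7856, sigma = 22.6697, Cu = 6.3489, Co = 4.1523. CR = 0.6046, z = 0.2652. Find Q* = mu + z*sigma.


CR = Cu/(Cu+Co) = 6.3489/(6.3489+4.1523) = 0.6046
z = 0.2652
Q* = 101.7856 + 0.2652 * 22.6697 = 107.7976

107.7976 units


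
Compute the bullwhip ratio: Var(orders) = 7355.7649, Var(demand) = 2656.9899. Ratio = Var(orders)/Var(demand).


BW = 7355.7649 / 2656.9899 = 2.7685

2.7685


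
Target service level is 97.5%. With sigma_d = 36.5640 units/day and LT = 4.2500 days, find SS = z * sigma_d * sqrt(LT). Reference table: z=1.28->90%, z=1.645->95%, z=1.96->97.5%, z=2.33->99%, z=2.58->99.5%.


From the table, SL = 97.5% corresponds to z = 1.96
sqrt(LT) = sqrt(4.2500) = 2.0616
SS = 1.96 * 36.5640 * 2.0616 = 147.7421

147.7421 units


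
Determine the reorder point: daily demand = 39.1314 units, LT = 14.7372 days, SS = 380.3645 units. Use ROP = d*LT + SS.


d*LT = 39.1314 * 14.7372 = 576.6873
ROP = 576.6873 + 380.3645 = 957.0518

957.0518 units


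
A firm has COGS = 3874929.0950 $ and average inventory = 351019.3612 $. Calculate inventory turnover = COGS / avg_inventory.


Turnover = 3874929.0950 / 351019.3612 = 11.0391

11.0391


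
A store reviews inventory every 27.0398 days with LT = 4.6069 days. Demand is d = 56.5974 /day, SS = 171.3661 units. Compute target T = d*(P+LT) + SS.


P + LT = 31.6467
d*(P+LT) = 56.5974 * 31.6467 = 1791.1209
T = 1791.1209 + 171.3661 = 1962.4870

1962.4870 units


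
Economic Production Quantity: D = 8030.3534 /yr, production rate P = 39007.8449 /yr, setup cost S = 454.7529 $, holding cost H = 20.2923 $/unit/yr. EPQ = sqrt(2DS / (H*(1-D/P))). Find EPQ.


1 - D/P = 1 - 0.2059 = 0.7941
H*(1-D/P) = 16.1148
2DS = 7303652.9933
EPQ = sqrt(453225.7408) = 673.2204

673.2204 units


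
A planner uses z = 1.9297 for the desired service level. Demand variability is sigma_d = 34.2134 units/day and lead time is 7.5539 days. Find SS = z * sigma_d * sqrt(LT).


sqrt(LT) = sqrt(7.5539) = 2.7484
SS = 1.9297 * 34.2134 * 2.7484 = 181.4561

181.4561 units


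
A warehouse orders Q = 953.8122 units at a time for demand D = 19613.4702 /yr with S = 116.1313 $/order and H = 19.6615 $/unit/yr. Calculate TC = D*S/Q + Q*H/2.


Ordering cost = D*S/Q = 2388.0359
Holding cost = Q*H/2 = 9376.6893
TC = 2388.0359 + 9376.6893 = 11764.7252

11764.7252 $/yr


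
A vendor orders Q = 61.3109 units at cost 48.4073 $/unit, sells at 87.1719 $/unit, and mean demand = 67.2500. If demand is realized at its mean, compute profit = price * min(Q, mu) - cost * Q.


Sales at mu = min(61.3109, 67.2500) = 61.3109
Revenue = 87.1719 * 61.3109 = 5344.5876
Total cost = 48.4073 * 61.3109 = 2967.8951
Profit = 5344.5876 - 2967.8951 = 2376.6925

2376.6925 $


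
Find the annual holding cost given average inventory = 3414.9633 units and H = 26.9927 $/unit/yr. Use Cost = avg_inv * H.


Cost = 3414.9633 * 26.9927 = 92179.0799

92179.0799 $/yr


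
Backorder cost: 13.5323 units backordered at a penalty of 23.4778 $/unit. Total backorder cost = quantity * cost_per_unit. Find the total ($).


Total = 13.5323 * 23.4778 = 317.7086

317.7086 $


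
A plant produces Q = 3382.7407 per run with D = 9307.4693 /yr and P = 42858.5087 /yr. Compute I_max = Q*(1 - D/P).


D/P = 0.2172
1 - D/P = 0.7828
I_max = 3382.7407 * 0.7828 = 2648.1198

2648.1198 units


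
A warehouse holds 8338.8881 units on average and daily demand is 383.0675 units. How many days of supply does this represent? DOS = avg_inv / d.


DOS = 8338.8881 / 383.0675 = 21.7687

21.7687 days


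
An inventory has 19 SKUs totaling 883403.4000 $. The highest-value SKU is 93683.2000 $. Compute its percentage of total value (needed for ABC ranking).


Top item = 93683.2000
Total = 883403.4000
Percentage = 93683.2000 / 883403.4000 * 100 = 10.6048

10.6048%


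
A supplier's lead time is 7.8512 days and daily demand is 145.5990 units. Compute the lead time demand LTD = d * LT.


LTD = 145.5990 * 7.8512 = 1143.1269

1143.1269 units


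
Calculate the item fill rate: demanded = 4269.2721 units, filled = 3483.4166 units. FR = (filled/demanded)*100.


FR = 3483.4166 / 4269.2721 * 100 = 81.5928

81.5928%


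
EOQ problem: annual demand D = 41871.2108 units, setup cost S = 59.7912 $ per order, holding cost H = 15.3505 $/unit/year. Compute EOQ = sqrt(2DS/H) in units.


2*D*S = 2 * 41871.2108 * 59.7912 = 5007059.8784
2*D*S/H = 326182.2011
EOQ = sqrt(326182.2011) = 571.1236

571.1236 units


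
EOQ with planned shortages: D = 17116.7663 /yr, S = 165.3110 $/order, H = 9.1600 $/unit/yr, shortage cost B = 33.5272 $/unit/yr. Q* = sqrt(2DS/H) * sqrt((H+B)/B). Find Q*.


sqrt(2DS/H) = 786.0117
sqrt((H+B)/B) = 1.1284
Q* = 786.0117 * 1.1284 = 886.9093

886.9093 units


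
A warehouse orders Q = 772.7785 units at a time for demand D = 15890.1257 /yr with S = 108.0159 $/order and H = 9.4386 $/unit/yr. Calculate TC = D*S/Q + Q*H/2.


Ordering cost = D*S/Q = 2221.0585
Holding cost = Q*H/2 = 3646.9736
TC = 2221.0585 + 3646.9736 = 5868.0320

5868.0320 $/yr


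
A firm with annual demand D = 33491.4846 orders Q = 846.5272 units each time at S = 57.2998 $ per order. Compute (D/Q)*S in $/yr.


Number of orders = D/Q = 39.5634
Cost = 39.5634 * 57.2998 = 2266.9743

2266.9743 $/yr


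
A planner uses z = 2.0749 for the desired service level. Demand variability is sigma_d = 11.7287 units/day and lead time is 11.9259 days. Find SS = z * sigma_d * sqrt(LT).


sqrt(LT) = sqrt(11.9259) = 3.4534
SS = 2.0749 * 11.7287 * 3.4534 = 84.0413

84.0413 units


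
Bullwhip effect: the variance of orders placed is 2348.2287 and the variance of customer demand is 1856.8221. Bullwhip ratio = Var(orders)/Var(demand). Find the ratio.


BW = 2348.2287 / 1856.8221 = 1.2646

1.2646


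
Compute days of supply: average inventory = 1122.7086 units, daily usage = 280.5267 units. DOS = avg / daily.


DOS = 1122.7086 / 280.5267 = 4.0021

4.0021 days


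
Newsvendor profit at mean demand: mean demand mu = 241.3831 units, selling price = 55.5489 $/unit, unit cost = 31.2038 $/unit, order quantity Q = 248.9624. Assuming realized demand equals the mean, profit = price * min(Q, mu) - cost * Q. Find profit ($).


Sales at mu = min(248.9624, 241.3831) = 241.3831
Revenue = 55.5489 * 241.3831 = 13408.5657
Total cost = 31.2038 * 248.9624 = 7768.5729
Profit = 13408.5657 - 7768.5729 = 5639.9927

5639.9927 $


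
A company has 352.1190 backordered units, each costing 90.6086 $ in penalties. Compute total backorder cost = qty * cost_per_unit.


Total = 352.1190 * 90.6086 = 31905.0096

31905.0096 $


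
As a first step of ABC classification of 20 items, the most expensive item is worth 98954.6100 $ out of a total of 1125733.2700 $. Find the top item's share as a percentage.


Top item = 98954.6100
Total = 1125733.2700
Percentage = 98954.6100 / 1125733.2700 * 100 = 8.7902

8.7902%


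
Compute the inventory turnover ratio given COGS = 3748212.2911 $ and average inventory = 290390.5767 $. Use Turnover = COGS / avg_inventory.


Turnover = 3748212.2911 / 290390.5767 = 12.9075

12.9075


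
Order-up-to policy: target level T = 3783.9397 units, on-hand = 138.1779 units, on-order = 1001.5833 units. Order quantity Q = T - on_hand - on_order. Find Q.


Inventory position = OH + OO = 138.1779 + 1001.5833 = 1139.7612
Q = 3783.9397 - 1139.7612 = 2644.1785

2644.1785 units


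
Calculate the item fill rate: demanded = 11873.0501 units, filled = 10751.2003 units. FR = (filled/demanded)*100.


FR = 10751.2003 / 11873.0501 * 100 = 90.5513

90.5513%


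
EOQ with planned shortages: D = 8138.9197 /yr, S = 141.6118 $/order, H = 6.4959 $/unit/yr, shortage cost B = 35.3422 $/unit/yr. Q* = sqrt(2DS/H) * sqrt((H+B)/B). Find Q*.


sqrt(2DS/H) = 595.7011
sqrt((H+B)/B) = 1.0880
Q* = 595.7011 * 1.0880 = 648.1382

648.1382 units


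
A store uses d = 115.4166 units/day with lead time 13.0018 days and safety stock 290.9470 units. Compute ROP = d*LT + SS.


d*LT = 115.4166 * 13.0018 = 1500.6235
ROP = 1500.6235 + 290.9470 = 1791.5705

1791.5705 units


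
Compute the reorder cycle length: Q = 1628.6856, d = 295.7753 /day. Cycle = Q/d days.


Cycle = 1628.6856 / 295.7753 = 5.5065

5.5065 days


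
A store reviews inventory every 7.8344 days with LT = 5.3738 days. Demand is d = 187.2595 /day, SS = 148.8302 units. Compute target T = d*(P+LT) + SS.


P + LT = 13.2082
d*(P+LT) = 187.2595 * 13.2082 = 2473.3609
T = 2473.3609 + 148.8302 = 2622.1911

2622.1911 units


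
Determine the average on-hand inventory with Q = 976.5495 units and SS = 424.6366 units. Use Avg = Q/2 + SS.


Q/2 = 488.2747
Avg = 488.2747 + 424.6366 = 912.9113

912.9113 units


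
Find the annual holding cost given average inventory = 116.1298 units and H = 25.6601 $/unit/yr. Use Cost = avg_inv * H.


Cost = 116.1298 * 25.6601 = 2979.9023

2979.9023 $/yr


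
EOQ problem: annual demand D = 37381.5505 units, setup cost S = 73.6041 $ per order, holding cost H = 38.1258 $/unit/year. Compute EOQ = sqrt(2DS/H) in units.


2*D*S = 2 * 37381.5505 * 73.6041 = 5502870.7623
2*D*S/H = 144334.5651
EOQ = sqrt(144334.5651) = 379.9139

379.9139 units


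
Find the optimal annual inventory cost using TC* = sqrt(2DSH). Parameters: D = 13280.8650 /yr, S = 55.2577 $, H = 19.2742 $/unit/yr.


2*D*S*H = 28289516.3862
TC* = sqrt(28289516.3862) = 5318.7890

5318.7890 $/yr


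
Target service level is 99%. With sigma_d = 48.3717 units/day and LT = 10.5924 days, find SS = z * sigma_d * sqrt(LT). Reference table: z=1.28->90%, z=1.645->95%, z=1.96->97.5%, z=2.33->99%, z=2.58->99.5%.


From the table, SL = 99% corresponds to z = 2.33
sqrt(LT) = sqrt(10.5924) = 3.2546
SS = 2.33 * 48.3717 * 3.2546 = 366.8128

366.8128 units


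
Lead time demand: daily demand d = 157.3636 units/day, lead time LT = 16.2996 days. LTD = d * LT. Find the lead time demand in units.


LTD = 157.3636 * 16.2996 = 2564.9637

2564.9637 units


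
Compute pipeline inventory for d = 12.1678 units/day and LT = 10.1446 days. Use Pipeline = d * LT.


Pipeline = 12.1678 * 10.1446 = 123.4375

123.4375 units


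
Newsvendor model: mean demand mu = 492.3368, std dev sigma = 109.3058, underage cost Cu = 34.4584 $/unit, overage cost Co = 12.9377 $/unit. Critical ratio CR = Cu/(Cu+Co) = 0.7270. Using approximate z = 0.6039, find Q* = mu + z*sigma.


CR = Cu/(Cu+Co) = 34.4584/(34.4584+12.9377) = 0.7270
z = 0.6039
Q* = 492.3368 + 0.6039 * 109.3058 = 558.3466

558.3466 units


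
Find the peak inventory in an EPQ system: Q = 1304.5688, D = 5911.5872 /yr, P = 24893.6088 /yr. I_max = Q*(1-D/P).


D/P = 0.2375
1 - D/P = 0.7625
I_max = 1304.5688 * 0.7625 = 994.7675

994.7675 units


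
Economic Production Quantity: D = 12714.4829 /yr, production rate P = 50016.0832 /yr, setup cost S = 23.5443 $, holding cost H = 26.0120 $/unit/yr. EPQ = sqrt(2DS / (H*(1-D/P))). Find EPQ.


1 - D/P = 1 - 0.2542 = 0.7458
H*(1-D/P) = 19.3995
2DS = 598707.1995
EPQ = sqrt(30861.9206) = 175.6756

175.6756 units


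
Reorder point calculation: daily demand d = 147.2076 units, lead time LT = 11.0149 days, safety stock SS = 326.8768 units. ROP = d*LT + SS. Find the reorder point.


d*LT = 147.2076 * 11.0149 = 1621.4770
ROP = 1621.4770 + 326.8768 = 1948.3538

1948.3538 units


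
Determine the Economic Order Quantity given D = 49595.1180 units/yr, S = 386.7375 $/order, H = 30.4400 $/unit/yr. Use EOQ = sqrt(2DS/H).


2*D*S = 2 * 49595.1180 * 386.7375 = 38360583.8951
2*D*S/H = 1260203.1503
EOQ = sqrt(1260203.1503) = 1122.5877

1122.5877 units


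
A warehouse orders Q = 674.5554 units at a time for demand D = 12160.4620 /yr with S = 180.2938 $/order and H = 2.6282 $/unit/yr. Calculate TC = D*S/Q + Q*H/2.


Ordering cost = D*S/Q = 3250.2236
Holding cost = Q*H/2 = 886.4333
TC = 3250.2236 + 886.4333 = 4136.6569

4136.6569 $/yr


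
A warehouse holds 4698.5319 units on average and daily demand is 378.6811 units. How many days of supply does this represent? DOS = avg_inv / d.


DOS = 4698.5319 / 378.6811 = 12.4076

12.4076 days


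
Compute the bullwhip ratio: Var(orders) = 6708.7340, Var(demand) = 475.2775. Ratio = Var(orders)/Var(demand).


BW = 6708.7340 / 475.2775 = 14.1154

14.1154


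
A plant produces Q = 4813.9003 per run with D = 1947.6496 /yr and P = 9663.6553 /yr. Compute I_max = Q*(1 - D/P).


D/P = 0.2015
1 - D/P = 0.7985
I_max = 4813.9003 * 0.7985 = 3843.6886

3843.6886 units


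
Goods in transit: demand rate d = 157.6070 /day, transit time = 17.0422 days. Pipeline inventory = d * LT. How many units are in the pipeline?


Pipeline = 157.6070 * 17.0422 = 2685.9700

2685.9700 units


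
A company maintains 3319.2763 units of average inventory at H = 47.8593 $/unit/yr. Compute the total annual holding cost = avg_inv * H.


Cost = 3319.2763 * 47.8593 = 158858.2402

158858.2402 $/yr


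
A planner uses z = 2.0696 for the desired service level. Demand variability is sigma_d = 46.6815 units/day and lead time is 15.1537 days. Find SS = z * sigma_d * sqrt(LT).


sqrt(LT) = sqrt(15.1537) = 3.8928
SS = 2.0696 * 46.6815 * 3.8928 = 376.0889

376.0889 units


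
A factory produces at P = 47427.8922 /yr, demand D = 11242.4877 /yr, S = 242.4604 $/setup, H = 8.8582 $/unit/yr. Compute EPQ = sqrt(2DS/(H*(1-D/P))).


1 - D/P = 1 - 0.2370 = 0.7630
H*(1-D/P) = 6.7584
2DS = 5451716.1295
EPQ = sqrt(806655.5846) = 898.1401

898.1401 units


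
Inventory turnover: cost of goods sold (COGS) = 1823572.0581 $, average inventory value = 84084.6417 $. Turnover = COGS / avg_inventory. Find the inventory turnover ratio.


Turnover = 1823572.0581 / 84084.6417 = 21.6873

21.6873


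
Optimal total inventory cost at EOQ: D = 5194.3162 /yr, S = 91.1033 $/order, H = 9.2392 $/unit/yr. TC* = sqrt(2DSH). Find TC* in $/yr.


2*D*S*H = 8744336.3828
TC* = sqrt(8744336.3828) = 2957.0824

2957.0824 $/yr


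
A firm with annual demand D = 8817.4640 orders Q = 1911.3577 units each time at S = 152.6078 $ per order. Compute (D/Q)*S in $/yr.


Number of orders = D/Q = 4.6132
Cost = 4.6132 * 152.6078 = 704.0094

704.0094 $/yr


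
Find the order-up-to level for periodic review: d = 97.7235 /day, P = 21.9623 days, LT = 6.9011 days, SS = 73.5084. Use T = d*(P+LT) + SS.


P + LT = 28.8634
d*(P+LT) = 97.7235 * 28.8634 = 2820.6325
T = 2820.6325 + 73.5084 = 2894.1409

2894.1409 units


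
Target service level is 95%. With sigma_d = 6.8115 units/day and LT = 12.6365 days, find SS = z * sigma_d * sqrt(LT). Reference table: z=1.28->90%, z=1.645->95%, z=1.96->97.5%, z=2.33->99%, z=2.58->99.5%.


From the table, SL = 95% corresponds to z = 1.645
sqrt(LT) = sqrt(12.6365) = 3.5548
SS = 1.645 * 6.8115 * 3.5548 = 39.8311

39.8311 units


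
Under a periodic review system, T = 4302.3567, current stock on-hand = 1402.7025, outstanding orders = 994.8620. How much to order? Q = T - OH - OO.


Inventory position = OH + OO = 1402.7025 + 994.8620 = 2397.5645
Q = 4302.3567 - 2397.5645 = 1904.7922

1904.7922 units


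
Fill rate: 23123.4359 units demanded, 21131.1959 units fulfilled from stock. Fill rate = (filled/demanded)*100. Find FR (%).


FR = 21131.1959 / 23123.4359 * 100 = 91.3843

91.3843%


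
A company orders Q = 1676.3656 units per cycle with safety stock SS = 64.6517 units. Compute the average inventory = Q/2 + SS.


Q/2 = 838.1828
Avg = 838.1828 + 64.6517 = 902.8345

902.8345 units


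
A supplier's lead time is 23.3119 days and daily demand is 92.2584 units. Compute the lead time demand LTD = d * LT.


LTD = 92.2584 * 23.3119 = 2150.7186

2150.7186 units


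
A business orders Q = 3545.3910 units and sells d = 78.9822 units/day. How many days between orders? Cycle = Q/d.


Cycle = 3545.3910 / 78.9822 = 44.8885

44.8885 days


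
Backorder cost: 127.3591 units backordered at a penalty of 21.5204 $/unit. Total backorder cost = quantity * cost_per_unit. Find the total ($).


Total = 127.3591 * 21.5204 = 2740.8188

2740.8188 $


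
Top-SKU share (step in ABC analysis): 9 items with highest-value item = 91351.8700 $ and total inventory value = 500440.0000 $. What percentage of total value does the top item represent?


Top item = 91351.8700
Total = 500440.0000
Percentage = 91351.8700 / 500440.0000 * 100 = 18.2543

18.2543%


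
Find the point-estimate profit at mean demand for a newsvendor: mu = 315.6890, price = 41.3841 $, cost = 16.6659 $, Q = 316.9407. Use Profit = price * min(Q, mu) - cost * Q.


Sales at mu = min(316.9407, 315.6890) = 315.6890
Revenue = 41.3841 * 315.6890 = 13064.5051
Total cost = 16.6659 * 316.9407 = 5282.1020
Profit = 13064.5051 - 5282.1020 = 7782.4031

7782.4031 $


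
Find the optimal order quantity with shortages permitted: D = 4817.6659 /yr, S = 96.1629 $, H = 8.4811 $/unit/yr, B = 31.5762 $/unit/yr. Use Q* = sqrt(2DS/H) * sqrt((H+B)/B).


sqrt(2DS/H) = 330.5301
sqrt((H+B)/B) = 1.1263
Q* = 330.5301 * 1.1263 = 372.2819

372.2819 units


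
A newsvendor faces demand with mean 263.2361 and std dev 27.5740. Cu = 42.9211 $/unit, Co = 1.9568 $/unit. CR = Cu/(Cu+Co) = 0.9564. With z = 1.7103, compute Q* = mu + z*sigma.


CR = Cu/(Cu+Co) = 42.9211/(42.9211+1.9568) = 0.9564
z = 1.7103
Q* = 263.2361 + 1.7103 * 27.5740 = 310.3959

310.3959 units


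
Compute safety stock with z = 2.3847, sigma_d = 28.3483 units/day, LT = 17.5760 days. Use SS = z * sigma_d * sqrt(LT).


sqrt(LT) = sqrt(17.5760) = 4.1924
SS = 2.3847 * 28.3483 * 4.1924 = 283.4137

283.4137 units


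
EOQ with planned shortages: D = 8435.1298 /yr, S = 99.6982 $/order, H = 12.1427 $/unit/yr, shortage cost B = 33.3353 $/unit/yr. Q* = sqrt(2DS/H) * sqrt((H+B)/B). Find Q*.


sqrt(2DS/H) = 372.1748
sqrt((H+B)/B) = 1.1680
Q* = 372.1748 * 1.1680 = 434.7058

434.7058 units


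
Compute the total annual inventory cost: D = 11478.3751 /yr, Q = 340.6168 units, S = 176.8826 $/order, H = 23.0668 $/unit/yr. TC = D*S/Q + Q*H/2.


Ordering cost = D*S/Q = 5960.7302
Holding cost = Q*H/2 = 3928.4698
TC = 5960.7302 + 3928.4698 = 9889.2000

9889.2000 $/yr


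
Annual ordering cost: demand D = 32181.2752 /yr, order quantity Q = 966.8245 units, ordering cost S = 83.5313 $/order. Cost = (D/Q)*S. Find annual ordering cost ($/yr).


Number of orders = D/Q = 33.2855
Cost = 33.2855 * 83.5313 = 2780.3844

2780.3844 $/yr


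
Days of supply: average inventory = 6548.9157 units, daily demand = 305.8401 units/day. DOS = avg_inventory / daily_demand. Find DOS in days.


DOS = 6548.9157 / 305.8401 = 21.4129

21.4129 days


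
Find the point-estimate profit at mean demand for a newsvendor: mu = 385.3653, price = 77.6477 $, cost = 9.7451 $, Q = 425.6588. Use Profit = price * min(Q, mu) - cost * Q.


Sales at mu = min(425.6588, 385.3653) = 385.3653
Revenue = 77.6477 * 385.3653 = 29922.7292
Total cost = 9.7451 * 425.6588 = 4148.0876
Profit = 29922.7292 - 4148.0876 = 25774.6416

25774.6416 $


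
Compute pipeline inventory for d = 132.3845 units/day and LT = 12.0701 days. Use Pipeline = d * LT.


Pipeline = 132.3845 * 12.0701 = 1597.8942

1597.8942 units


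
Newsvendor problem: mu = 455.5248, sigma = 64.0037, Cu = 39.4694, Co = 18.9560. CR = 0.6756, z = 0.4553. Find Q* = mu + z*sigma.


CR = Cu/(Cu+Co) = 39.4694/(39.4694+18.9560) = 0.6756
z = 0.4553
Q* = 455.5248 + 0.4553 * 64.0037 = 484.6657

484.6657 units


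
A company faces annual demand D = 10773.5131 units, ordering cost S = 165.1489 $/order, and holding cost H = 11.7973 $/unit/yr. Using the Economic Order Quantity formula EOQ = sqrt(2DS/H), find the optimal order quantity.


2*D*S = 2 * 10773.5131 * 165.1489 = 3558467.6752
2*D*S/H = 301634.0752
EOQ = sqrt(301634.0752) = 549.2122

549.2122 units


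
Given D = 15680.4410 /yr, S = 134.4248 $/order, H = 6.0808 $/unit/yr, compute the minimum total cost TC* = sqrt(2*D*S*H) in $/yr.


2*D*S*H = 25634708.7115
TC* = sqrt(25634708.7115) = 5063.0731

5063.0731 $/yr


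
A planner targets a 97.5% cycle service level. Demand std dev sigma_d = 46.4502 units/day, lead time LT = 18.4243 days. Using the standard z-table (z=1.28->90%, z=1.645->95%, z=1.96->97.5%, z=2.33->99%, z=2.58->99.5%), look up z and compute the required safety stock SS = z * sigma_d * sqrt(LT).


From the table, SL = 97.5% corresponds to z = 1.96
sqrt(LT) = sqrt(18.4243) = 4.2924
SS = 1.96 * 46.4502 * 4.2924 = 390.7861

390.7861 units


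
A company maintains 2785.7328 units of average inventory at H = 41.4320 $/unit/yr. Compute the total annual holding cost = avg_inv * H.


Cost = 2785.7328 * 41.4320 = 115418.4814

115418.4814 $/yr


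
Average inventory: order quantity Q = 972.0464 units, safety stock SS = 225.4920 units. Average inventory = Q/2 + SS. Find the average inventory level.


Q/2 = 486.0232
Avg = 486.0232 + 225.4920 = 711.5152

711.5152 units


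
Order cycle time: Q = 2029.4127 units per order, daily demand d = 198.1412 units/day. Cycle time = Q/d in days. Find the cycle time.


Cycle = 2029.4127 / 198.1412 = 10.2423

10.2423 days


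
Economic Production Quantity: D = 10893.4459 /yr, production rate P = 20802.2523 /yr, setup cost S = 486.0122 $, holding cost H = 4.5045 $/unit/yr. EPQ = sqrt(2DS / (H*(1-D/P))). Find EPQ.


1 - D/P = 1 - 0.5237 = 0.4763
H*(1-D/P) = 2.1456
2DS = 10588695.2149
EPQ = sqrt(4934974.0433) = 2221.4801

2221.4801 units


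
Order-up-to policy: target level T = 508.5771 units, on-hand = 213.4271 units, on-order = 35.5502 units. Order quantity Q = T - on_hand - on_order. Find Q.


Inventory position = OH + OO = 213.4271 + 35.5502 = 248.9773
Q = 508.5771 - 248.9773 = 259.5998

259.5998 units


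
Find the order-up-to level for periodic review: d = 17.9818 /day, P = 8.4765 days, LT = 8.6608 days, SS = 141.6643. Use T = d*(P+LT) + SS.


P + LT = 17.1373
d*(P+LT) = 17.9818 * 17.1373 = 308.1595
T = 308.1595 + 141.6643 = 449.8238

449.8238 units


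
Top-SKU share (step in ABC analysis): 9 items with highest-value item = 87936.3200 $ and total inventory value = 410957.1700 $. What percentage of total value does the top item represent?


Top item = 87936.3200
Total = 410957.1700
Percentage = 87936.3200 / 410957.1700 * 100 = 21.3979

21.3979%


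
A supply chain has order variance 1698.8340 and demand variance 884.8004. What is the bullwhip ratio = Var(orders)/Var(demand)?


BW = 1698.8340 / 884.8004 = 1.9200

1.9200


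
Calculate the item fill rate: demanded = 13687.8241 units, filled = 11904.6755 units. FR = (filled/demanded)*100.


FR = 11904.6755 / 13687.8241 * 100 = 86.9727

86.9727%


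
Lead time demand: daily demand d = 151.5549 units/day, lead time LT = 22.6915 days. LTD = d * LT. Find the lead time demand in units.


LTD = 151.5549 * 22.6915 = 3439.0080

3439.0080 units


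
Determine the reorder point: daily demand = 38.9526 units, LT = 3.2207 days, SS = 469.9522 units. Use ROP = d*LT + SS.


d*LT = 38.9526 * 3.2207 = 125.4546
ROP = 125.4546 + 469.9522 = 595.4068

595.4068 units


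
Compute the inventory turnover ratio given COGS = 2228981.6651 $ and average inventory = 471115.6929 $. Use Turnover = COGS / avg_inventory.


Turnover = 2228981.6651 / 471115.6929 = 4.7313

4.7313


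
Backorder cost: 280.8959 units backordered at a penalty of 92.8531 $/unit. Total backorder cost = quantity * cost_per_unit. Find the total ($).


Total = 280.8959 * 92.8531 = 26082.0551

26082.0551 $


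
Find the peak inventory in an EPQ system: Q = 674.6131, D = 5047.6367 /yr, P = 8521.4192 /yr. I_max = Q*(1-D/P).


D/P = 0.5923
1 - D/P = 0.4077
I_max = 674.6131 * 0.4077 = 275.0081

275.0081 units


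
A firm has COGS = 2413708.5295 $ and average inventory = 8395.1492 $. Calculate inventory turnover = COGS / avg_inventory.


Turnover = 2413708.5295 / 8395.1492 = 287.5123

287.5123


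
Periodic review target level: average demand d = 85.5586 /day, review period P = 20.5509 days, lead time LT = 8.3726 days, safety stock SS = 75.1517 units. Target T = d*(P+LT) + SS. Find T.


P + LT = 28.9235
d*(P+LT) = 85.5586 * 28.9235 = 2474.6542
T = 2474.6542 + 75.1517 = 2549.8059

2549.8059 units


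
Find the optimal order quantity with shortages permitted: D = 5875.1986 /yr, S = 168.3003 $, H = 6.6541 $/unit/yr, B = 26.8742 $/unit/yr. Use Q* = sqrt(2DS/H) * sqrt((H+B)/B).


sqrt(2DS/H) = 545.1601
sqrt((H+B)/B) = 1.1170
Q* = 545.1601 * 1.1170 = 608.9225

608.9225 units


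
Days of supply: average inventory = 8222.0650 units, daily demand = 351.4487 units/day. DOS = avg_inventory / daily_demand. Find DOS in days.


DOS = 8222.0650 / 351.4487 = 23.3948

23.3948 days


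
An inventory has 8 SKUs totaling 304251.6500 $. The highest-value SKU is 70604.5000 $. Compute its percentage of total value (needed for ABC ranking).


Top item = 70604.5000
Total = 304251.6500
Percentage = 70604.5000 / 304251.6500 * 100 = 23.2060

23.2060%


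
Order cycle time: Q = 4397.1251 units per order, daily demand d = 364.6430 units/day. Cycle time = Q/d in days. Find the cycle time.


Cycle = 4397.1251 / 364.6430 = 12.0587

12.0587 days


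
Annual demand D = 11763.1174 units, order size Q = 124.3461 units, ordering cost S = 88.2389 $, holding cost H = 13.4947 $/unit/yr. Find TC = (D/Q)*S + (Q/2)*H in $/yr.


Ordering cost = D*S/Q = 8347.3832
Holding cost = Q*H/2 = 839.0067
TC = 8347.3832 + 839.0067 = 9186.3898

9186.3898 $/yr


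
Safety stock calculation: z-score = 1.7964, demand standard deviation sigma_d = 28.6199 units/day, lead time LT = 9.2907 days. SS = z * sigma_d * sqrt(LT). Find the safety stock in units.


sqrt(LT) = sqrt(9.2907) = 3.0481
SS = 1.7964 * 28.6199 * 3.0481 = 156.7095

156.7095 units


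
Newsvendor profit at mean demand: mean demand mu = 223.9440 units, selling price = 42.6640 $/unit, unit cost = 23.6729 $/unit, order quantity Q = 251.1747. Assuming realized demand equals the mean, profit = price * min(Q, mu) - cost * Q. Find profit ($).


Sales at mu = min(251.1747, 223.9440) = 223.9440
Revenue = 42.6640 * 223.9440 = 9554.3468
Total cost = 23.6729 * 251.1747 = 5946.0336
Profit = 9554.3468 - 5946.0336 = 3608.3133

3608.3133 $


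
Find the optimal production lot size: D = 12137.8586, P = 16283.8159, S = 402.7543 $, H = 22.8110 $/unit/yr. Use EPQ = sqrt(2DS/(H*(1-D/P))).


1 - D/P = 1 - 0.7454 = 0.2546
H*(1-D/P) = 5.8078
2DS = 9777149.4879
EPQ = sqrt(1683446.3863) = 1297.4769

1297.4769 units


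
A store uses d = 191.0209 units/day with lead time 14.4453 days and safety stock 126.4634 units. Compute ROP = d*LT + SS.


d*LT = 191.0209 * 14.4453 = 2759.3542
ROP = 2759.3542 + 126.4634 = 2885.8176

2885.8176 units


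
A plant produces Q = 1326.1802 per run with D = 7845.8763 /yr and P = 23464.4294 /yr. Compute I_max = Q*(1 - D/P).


D/P = 0.3344
1 - D/P = 0.6656
I_max = 1326.1802 * 0.6656 = 882.7411

882.7411 units


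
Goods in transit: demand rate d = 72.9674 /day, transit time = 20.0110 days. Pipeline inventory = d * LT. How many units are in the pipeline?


Pipeline = 72.9674 * 20.0110 = 1460.1506

1460.1506 units


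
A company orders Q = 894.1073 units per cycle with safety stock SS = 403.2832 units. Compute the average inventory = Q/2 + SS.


Q/2 = 447.0537
Avg = 447.0537 + 403.2832 = 850.3369

850.3369 units


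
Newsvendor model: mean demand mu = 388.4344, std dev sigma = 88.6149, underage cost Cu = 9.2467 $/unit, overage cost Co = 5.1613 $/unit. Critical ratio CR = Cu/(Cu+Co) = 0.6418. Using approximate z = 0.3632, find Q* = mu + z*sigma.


CR = Cu/(Cu+Co) = 9.2467/(9.2467+5.1613) = 0.6418
z = 0.3632
Q* = 388.4344 + 0.3632 * 88.6149 = 420.6193

420.6193 units


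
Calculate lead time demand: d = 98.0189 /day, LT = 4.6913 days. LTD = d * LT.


LTD = 98.0189 * 4.6913 = 459.8361

459.8361 units


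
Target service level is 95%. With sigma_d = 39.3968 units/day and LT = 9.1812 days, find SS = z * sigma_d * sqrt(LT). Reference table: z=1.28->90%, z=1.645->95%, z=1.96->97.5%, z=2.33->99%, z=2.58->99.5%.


From the table, SL = 95% corresponds to z = 1.645
sqrt(LT) = sqrt(9.1812) = 3.0300
SS = 1.645 * 39.3968 * 3.0300 = 196.3706

196.3706 units


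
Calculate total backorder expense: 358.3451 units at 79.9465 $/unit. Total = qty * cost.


Total = 358.3451 * 79.9465 = 28648.4365

28648.4365 $


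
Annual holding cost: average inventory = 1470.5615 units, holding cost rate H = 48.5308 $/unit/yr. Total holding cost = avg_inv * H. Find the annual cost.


Cost = 1470.5615 * 48.5308 = 71367.5260

71367.5260 $/yr


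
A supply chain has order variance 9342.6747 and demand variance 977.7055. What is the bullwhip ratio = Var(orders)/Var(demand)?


BW = 9342.6747 / 977.7055 = 9.5557

9.5557


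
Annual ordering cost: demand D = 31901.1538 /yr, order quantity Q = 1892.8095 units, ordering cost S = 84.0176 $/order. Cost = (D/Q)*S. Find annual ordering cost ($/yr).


Number of orders = D/Q = 16.8539
Cost = 16.8539 * 84.0176 = 1416.0212

1416.0212 $/yr


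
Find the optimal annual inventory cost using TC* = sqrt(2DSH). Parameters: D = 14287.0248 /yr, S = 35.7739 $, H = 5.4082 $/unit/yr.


2*D*S*H = 5528290.1247
TC* = sqrt(5528290.1247) = 2351.2316

2351.2316 $/yr


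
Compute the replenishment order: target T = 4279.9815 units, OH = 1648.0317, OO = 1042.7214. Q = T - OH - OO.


Inventory position = OH + OO = 1648.0317 + 1042.7214 = 2690.7531
Q = 4279.9815 - 2690.7531 = 1589.2284

1589.2284 units


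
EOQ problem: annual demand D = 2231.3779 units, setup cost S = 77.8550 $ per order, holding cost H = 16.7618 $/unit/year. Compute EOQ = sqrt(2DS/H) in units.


2*D*S = 2 * 2231.3779 * 77.8550 = 347447.8528
2*D*S/H = 20728.5526
EOQ = sqrt(20728.5526) = 143.9741

143.9741 units


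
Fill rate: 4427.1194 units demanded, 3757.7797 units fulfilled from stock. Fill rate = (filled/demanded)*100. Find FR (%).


FR = 3757.7797 / 4427.1194 * 100 = 84.8809

84.8809%


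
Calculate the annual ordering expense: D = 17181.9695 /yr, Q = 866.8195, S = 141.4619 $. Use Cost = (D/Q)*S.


Number of orders = D/Q = 19.8219
Cost = 19.8219 * 141.4619 = 2804.0371

2804.0371 $/yr


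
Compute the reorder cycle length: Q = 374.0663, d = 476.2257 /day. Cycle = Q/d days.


Cycle = 374.0663 / 476.2257 = 0.7855

0.7855 days


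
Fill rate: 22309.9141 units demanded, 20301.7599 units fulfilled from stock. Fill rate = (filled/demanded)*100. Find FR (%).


FR = 20301.7599 / 22309.9141 * 100 = 90.9988

90.9988%


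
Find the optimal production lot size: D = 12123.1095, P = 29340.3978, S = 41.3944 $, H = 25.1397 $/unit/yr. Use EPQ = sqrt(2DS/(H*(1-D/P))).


1 - D/P = 1 - 0.4132 = 0.5868
H*(1-D/P) = 14.7523
2DS = 1003657.6878
EPQ = sqrt(68034.1199) = 260.8335

260.8335 units


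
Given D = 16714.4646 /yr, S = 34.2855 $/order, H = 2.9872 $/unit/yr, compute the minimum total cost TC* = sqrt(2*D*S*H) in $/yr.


2*D*S*H = 3423712.2236
TC* = sqrt(3423712.2236) = 1850.3276

1850.3276 $/yr


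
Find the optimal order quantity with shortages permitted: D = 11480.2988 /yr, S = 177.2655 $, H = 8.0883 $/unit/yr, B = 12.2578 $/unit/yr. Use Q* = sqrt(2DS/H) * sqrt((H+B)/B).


sqrt(2DS/H) = 709.3737
sqrt((H+B)/B) = 1.2884
Q* = 709.3737 * 1.2884 = 913.9226

913.9226 units


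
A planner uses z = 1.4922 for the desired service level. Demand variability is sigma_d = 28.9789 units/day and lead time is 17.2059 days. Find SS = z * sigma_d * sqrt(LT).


sqrt(LT) = sqrt(17.2059) = 4.1480
SS = 1.4922 * 28.9789 * 4.1480 = 179.3691

179.3691 units


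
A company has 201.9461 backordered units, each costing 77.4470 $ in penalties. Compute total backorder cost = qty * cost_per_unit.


Total = 201.9461 * 77.4470 = 15640.1196

15640.1196 $


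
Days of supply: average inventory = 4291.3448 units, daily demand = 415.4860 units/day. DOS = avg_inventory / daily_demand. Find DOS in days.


DOS = 4291.3448 / 415.4860 = 10.3285

10.3285 days


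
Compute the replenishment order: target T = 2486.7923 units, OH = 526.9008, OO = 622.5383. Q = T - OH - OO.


Inventory position = OH + OO = 526.9008 + 622.5383 = 1149.4391
Q = 2486.7923 - 1149.4391 = 1337.3532

1337.3532 units


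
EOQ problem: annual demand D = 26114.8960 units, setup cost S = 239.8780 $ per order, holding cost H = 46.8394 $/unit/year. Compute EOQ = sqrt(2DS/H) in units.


2*D*S = 2 * 26114.8960 * 239.8780 = 12528778.0454
2*D*S/H = 267483.7433
EOQ = sqrt(267483.7433) = 517.1883

517.1883 units


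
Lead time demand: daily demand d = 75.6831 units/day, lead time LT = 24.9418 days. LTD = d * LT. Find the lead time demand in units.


LTD = 75.6831 * 24.9418 = 1887.6727

1887.6727 units


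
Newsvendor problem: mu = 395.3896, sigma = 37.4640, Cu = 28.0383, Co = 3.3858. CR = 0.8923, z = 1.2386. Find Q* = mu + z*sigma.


CR = Cu/(Cu+Co) = 28.0383/(28.0383+3.3858) = 0.8923
z = 1.2386
Q* = 395.3896 + 1.2386 * 37.4640 = 441.7925

441.7925 units


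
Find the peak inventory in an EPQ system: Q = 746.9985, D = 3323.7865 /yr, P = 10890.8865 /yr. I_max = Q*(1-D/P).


D/P = 0.3052
1 - D/P = 0.6948
I_max = 746.9985 * 0.6948 = 519.0222

519.0222 units


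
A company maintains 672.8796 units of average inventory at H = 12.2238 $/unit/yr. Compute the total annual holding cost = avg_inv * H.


Cost = 672.8796 * 12.2238 = 8225.1457

8225.1457 $/yr


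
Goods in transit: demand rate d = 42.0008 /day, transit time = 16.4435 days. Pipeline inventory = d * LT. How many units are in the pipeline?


Pipeline = 42.0008 * 16.4435 = 690.6402

690.6402 units


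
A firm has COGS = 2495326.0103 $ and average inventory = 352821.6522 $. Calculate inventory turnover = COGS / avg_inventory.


Turnover = 2495326.0103 / 352821.6522 = 7.0725

7.0725


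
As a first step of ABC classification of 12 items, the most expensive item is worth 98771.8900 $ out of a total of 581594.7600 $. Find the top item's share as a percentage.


Top item = 98771.8900
Total = 581594.7600
Percentage = 98771.8900 / 581594.7600 * 100 = 16.9829

16.9829%


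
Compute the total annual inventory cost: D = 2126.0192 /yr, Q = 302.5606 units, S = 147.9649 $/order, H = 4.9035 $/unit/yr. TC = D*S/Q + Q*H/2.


Ordering cost = D*S/Q = 1039.7131
Holding cost = Q*H/2 = 741.8030
TC = 1039.7131 + 741.8030 = 1781.5160

1781.5160 $/yr
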